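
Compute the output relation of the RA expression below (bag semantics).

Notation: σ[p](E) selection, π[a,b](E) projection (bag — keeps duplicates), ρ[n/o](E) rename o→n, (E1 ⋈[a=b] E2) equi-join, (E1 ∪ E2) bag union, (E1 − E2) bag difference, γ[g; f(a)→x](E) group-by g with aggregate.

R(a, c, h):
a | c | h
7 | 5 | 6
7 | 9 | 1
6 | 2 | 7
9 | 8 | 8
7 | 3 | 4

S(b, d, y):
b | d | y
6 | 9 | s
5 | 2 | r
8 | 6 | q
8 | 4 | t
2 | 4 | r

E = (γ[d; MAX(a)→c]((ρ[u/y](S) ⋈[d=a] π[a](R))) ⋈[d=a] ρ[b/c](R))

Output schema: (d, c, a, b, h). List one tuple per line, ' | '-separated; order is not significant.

Stepwise |·|:
  S → 5
  ρ[u/y](S) → 5
  R → 5
  π[a](R) → 5
  (ρ[u/y](S) ⋈[d=a] π[a](R)) → 2
  γ[d; MAX(a)→c]((ρ[u/y](S) ⋈[d=a] π[a](R))) → 2
  R → 5
  ρ[b/c](R) → 5
  (γ[d; MAX(a)→c]((ρ[u/y](S) ⋈[d=a] π[a](R))) ⋈[d=a] ρ[b/c](R)) → 2

== RESULT ==
d | c | a | b | h
6 | 6 | 6 | 2 | 7
9 | 9 | 9 | 8 | 8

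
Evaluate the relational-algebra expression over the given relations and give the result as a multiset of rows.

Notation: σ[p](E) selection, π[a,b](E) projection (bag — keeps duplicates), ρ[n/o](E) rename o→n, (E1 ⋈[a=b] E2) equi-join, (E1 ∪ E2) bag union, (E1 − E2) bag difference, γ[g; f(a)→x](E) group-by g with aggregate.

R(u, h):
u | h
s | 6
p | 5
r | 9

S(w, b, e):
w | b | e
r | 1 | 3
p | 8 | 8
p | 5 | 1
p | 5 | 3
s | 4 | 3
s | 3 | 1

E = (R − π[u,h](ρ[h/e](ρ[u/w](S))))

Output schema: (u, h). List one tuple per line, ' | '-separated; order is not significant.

Row counts bottom-up:
  R → 3
  S → 6
  ρ[u/w](S) → 6
  ρ[h/e](ρ[u/w](S)) → 6
  π[u,h](ρ[h/e](ρ[u/w](S))) → 6
  (R − π[u,h](ρ[h/e](ρ[u/w](S)))) → 3

== RESULT ==
u | h
p | 5
r | 9
s | 6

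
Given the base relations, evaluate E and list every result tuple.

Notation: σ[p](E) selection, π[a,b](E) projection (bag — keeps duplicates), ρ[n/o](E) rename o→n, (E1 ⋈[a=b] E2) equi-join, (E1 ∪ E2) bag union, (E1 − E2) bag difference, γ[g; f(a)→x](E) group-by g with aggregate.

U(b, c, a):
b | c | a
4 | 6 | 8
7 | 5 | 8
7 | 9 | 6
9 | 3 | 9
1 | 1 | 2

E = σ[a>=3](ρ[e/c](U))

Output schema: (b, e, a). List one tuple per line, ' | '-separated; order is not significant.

Per-node cardinality:
  U → 5
  ρ[e/c](U) → 5
  σ[a>=3](ρ[e/c](U)) → 4

== RESULT ==
b | e | a
4 | 6 | 8
7 | 5 | 8
7 | 9 | 6
9 | 3 | 9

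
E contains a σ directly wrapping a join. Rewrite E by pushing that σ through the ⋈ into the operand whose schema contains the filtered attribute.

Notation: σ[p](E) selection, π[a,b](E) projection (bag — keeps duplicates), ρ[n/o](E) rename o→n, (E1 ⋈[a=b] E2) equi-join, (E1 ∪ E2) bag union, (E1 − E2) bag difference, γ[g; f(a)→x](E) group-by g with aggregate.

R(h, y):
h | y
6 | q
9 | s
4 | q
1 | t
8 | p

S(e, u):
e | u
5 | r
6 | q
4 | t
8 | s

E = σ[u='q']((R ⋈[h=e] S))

σ filters on u, owned by the right side.
E' = (R ⋈[h=e] σ[u='q'](S))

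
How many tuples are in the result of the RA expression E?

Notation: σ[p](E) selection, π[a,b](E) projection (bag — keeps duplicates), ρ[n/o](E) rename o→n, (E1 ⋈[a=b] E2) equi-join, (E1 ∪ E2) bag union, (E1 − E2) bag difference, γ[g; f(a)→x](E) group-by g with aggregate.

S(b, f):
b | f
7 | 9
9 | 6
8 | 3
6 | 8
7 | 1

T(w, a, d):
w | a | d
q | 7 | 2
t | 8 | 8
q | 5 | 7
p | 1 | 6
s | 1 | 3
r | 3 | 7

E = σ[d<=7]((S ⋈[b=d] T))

Stepwise |·|:
  S → 5
  T → 6
  (S ⋈[b=d] T) → 6
  σ[d<=7]((S ⋈[b=d] T)) → 5

|E| = 5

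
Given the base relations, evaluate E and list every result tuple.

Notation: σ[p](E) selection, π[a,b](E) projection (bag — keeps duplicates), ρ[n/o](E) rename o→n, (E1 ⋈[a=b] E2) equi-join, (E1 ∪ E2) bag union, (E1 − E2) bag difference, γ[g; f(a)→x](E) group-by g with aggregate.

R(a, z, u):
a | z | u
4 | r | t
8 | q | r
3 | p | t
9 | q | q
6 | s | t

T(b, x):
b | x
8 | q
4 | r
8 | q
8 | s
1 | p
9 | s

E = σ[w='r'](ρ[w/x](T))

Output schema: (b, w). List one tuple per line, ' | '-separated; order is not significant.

Stepwise |·|:
  T → 6
  ρ[w/x](T) → 6
  σ[w='r'](ρ[w/x](T)) → 1

== RESULT ==
b | w
4 | r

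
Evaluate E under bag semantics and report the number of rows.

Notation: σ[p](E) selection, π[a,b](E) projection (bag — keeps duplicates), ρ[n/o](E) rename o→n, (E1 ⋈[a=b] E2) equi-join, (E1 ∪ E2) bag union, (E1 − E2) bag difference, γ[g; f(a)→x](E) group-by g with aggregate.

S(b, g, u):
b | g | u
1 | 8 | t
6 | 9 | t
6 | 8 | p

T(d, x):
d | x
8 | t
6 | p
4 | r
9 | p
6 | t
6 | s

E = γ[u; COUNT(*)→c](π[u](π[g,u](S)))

Subexpression sizes:
  S → 3
  π[g,u](S) → 3
  π[u](π[g,u](S)) → 3
  γ[u; COUNT(*)→c](π[u](π[g,u](S))) → 2

|E| = 2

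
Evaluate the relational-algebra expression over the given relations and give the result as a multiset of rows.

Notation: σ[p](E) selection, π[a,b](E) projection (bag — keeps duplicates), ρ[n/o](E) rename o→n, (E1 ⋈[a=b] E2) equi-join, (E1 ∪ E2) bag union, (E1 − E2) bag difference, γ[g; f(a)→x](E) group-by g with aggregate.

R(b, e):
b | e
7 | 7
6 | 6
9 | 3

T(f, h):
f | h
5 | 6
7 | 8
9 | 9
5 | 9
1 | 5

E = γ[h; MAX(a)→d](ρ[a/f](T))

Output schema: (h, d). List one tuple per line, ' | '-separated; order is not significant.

Row counts bottom-up:
  T → 5
  ρ[a/f](T) → 5
  γ[h; MAX(a)→d](ρ[a/f](T)) → 4

== RESULT ==
h | d
5 | 1
6 | 5
8 | 7
9 | 9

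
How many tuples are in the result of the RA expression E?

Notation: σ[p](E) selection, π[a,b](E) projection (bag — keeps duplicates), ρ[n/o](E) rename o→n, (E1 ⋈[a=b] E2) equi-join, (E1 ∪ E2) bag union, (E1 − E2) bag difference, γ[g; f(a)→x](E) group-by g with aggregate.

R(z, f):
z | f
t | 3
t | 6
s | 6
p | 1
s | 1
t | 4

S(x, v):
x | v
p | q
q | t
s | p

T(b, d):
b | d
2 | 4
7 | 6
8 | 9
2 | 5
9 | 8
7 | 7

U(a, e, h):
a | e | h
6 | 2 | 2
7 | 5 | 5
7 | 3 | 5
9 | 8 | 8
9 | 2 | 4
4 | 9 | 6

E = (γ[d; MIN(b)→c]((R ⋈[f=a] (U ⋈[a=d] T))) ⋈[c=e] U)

Subexpression sizes:
  R → 6
  U → 6
  T → 6
  (U ⋈[a=d] T) → 6
  (R ⋈[f=a] (U ⋈[a=d] T)) → 3
  γ[d; MIN(b)→c]((R ⋈[f=a] (U ⋈[a=d] T))) → 2
  U → 6
  (γ[d; MIN(b)→c]((R ⋈[f=a] (U ⋈[a=d] T))) ⋈[c=e] U) → 2

|E| = 2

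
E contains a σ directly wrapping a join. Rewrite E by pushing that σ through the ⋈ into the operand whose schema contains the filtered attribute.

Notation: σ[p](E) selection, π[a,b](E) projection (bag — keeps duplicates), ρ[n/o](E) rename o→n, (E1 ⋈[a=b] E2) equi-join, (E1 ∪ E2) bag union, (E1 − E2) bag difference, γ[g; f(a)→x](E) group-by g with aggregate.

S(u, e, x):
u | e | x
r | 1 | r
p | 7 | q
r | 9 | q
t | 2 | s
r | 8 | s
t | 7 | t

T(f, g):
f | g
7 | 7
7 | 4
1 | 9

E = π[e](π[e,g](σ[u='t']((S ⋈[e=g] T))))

σ filters on u, owned by the left side.
E' = π[e](π[e,g]((σ[u='t'](S) ⋈[e=g] T)))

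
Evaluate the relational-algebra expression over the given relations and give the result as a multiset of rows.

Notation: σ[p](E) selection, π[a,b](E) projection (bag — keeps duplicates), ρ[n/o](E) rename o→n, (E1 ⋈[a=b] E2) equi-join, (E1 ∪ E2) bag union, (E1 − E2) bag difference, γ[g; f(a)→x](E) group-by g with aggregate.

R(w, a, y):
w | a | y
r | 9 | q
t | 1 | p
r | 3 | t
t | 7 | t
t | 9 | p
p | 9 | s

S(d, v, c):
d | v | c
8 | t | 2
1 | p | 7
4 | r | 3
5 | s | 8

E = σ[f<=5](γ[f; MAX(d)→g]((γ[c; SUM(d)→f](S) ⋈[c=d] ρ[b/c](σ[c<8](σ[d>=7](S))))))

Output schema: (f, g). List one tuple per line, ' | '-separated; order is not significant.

Row counts bottom-up:
  S → 4
  γ[c; SUM(d)→f](S) → 4
  S → 4
  σ[d>=7](S) → 1
  σ[c<8](σ[d>=7](S)) → 1
  ρ[b/c](σ[c<8](σ[d>=7](S))) → 1
  (γ[c; SUM(d)→f](S) ⋈[c=d] ρ[b/c](σ[c<8](σ[d>=7](S)))) → 1
  γ[f; MAX(d)→g]((γ[c; SUM(d)→f](S) ⋈[c=d] ρ[b/c](σ[c<8](σ[d>=7](S))))) → 1
  σ[f<=5](γ[f; MAX(d)→g]((γ[c; SUM(d)→f](S) ⋈[c=d] ρ[b/c](σ[c<8](σ[d>=7](S)))))) → 1

== RESULT ==
f | g
5 | 8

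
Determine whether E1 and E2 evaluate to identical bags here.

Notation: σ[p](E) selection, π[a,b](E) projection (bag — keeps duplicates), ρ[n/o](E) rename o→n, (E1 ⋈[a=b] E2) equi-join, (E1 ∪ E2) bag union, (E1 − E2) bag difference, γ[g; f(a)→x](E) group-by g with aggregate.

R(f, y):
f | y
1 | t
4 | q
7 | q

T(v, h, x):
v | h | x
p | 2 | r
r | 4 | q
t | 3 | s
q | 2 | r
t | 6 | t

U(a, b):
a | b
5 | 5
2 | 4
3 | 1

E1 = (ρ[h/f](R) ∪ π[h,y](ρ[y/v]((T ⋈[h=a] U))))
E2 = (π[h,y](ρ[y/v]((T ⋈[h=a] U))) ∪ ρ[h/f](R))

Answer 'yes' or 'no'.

E1 stepwise |·|:
  R → 3
  ρ[h/f](R) → 3
  T → 5
  U → 3
  (T ⋈[h=a] U) → 3
  ρ[y/v]((T ⋈[h=a] U)) → 3
  π[h,y](ρ[y/v]((T ⋈[h=a] U))) → 3
  (ρ[h/f](R) ∪ π[h,y](ρ[y/v]((T ⋈[h=a] U)))) → 6
E2 stepwise |·|:
  T → 5
  U → 3
  (T ⋈[h=a] U) → 3
  ρ[y/v]((T ⋈[h=a] U)) → 3
  π[h,y](ρ[y/v]((T ⋈[h=a] U))) → 3
  R → 3
  ρ[h/f](R) → 3
  (π[h,y](ρ[y/v]((T ⋈[h=a] U))) ∪ ρ[h/f](R)) → 6

E1 and E2 produce the same multiset:
h | y
1 | t
2 | p
2 | q
3 | t
4 | q
7 | q

yes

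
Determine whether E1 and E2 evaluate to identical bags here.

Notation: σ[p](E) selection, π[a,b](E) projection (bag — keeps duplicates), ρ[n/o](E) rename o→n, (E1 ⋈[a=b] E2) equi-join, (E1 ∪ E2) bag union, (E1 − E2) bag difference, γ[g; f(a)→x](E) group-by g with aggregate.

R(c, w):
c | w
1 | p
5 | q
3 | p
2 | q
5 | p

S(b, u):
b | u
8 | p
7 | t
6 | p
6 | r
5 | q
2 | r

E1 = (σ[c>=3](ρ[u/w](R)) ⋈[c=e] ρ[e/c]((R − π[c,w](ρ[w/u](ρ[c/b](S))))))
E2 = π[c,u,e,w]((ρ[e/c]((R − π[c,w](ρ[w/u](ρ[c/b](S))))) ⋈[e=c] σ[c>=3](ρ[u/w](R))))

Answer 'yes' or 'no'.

E1 stepwise |·|:
  R → 5
  ρ[u/w](R) → 5
  σ[c>=3](ρ[u/w](R)) → 3
  R → 5
  S → 6
  ρ[c/b](S) → 6
  ρ[w/u](ρ[c/b](S)) → 6
  π[c,w](ρ[w/u](ρ[c/b](S))) → 6
  (R − π[c,w](ρ[w/u](ρ[c/b](S)))) → 4
  ρ[e/c]((R − π[c,w](ρ[w/u](ρ[c/b](S))))) → 4
  (σ[c>=3](ρ[u/w](R)) ⋈[c=e] ρ[e/c]((R − π[c,w](ρ[w/u](ρ[c/b](S)))))) → 3
E2 stepwise |·|:
  R → 5
  S → 6
  ρ[c/b](S) → 6
  ρ[w/u](ρ[c/b](S)) → 6
  π[c,w](ρ[w/u](ρ[c/b](S))) → 6
  (R − π[c,w](ρ[w/u](ρ[c/b](S)))) → 4
  ρ[e/c]((R − π[c,w](ρ[w/u](ρ[c/b](S))))) → 4
  R → 5
  ρ[u/w](R) → 5
  σ[c>=3](ρ[u/w](R)) → 3
  (ρ[e/c]((R − π[c,w](ρ[w/u](ρ[c/b](S))))) ⋈[e=c] σ[c>=3](ρ[u/w](R))) → 3
  π[c,u,e,w]((ρ[e/c]((R − π[c,w](ρ[w/u](ρ[c/b](S))))) ⋈[e=c] σ[c>=3](ρ[u/w](R)))) → 3

E1 and E2 produce the same multiset:
c | u | e | w
3 | p | 3 | p
5 | p | 5 | p
5 | q | 5 | p

yes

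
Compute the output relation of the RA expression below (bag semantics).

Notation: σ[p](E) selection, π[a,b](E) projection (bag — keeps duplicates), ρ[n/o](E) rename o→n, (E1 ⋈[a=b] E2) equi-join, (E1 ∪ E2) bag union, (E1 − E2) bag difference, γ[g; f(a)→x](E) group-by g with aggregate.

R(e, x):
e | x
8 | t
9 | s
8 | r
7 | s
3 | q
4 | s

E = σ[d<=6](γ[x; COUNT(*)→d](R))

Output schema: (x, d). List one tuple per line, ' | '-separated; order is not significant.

Subexpression sizes:
  R → 6
  γ[x; COUNT(*)→d](R) → 4
  σ[d<=6](γ[x; COUNT(*)→d](R)) → 4

== RESULT ==
x | d
q | 1
r | 1
s | 3
t | 1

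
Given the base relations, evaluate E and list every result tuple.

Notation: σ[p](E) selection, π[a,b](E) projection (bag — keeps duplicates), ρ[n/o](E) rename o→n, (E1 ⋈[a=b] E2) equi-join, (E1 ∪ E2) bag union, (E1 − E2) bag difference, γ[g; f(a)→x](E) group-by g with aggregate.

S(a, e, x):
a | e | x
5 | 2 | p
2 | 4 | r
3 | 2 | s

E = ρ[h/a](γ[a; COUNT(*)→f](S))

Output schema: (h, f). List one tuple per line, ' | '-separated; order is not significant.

Stepwise |·|:
  S → 3
  γ[a; COUNT(*)→f](S) → 3
  ρ[h/a](γ[a; COUNT(*)→f](S)) → 3

== RESULT ==
h | f
2 | 1
3 | 1
5 | 1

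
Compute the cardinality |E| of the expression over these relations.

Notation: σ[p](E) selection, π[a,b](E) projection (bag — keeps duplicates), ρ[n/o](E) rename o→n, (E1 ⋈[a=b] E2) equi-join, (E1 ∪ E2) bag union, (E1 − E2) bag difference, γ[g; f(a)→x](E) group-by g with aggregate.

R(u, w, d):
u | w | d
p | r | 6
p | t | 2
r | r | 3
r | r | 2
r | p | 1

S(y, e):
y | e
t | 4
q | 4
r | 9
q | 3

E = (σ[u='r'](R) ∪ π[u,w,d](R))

Row counts bottom-up:
  R → 5
  σ[u='r'](R) → 3
  R → 5
  π[u,w,d](R) → 5
  (σ[u='r'](R) ∪ π[u,w,d](R)) → 8

|E| = 8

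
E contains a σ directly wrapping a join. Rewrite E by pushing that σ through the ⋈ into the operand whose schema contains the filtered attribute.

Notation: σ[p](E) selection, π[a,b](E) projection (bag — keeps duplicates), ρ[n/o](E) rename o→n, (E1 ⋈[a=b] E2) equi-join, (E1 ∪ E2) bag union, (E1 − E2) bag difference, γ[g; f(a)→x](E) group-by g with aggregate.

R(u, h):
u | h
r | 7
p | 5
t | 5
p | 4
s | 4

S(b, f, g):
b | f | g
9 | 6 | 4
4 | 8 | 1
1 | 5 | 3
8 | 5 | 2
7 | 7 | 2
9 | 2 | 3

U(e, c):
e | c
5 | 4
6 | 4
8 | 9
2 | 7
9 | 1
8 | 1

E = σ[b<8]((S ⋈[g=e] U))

σ filters on b, owned by the left side.
E' = (σ[b<8](S) ⋈[g=e] U)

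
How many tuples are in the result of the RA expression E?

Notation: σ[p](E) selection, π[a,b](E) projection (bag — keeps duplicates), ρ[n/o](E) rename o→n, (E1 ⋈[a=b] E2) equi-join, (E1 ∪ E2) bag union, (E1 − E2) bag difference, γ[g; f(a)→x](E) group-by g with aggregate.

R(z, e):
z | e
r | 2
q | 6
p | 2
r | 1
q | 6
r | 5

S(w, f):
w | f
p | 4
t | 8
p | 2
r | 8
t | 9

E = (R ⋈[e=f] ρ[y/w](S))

Per-node cardinality:
  R → 6
  S → 5
  ρ[y/w](S) → 5
  (R ⋈[e=f] ρ[y/w](S)) → 2

|E| = 2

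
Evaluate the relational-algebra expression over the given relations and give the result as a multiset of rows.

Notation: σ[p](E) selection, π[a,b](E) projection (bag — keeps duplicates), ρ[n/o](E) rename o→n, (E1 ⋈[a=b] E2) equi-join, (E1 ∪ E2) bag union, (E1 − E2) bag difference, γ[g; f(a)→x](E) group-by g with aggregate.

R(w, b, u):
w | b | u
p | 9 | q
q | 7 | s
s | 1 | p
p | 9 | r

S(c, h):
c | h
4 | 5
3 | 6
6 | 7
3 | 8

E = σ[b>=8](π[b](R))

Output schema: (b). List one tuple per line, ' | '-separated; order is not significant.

Stepwise |·|:
  R → 4
  π[b](R) → 4
  σ[b>=8](π[b](R)) → 2

== RESULT ==
b
9
9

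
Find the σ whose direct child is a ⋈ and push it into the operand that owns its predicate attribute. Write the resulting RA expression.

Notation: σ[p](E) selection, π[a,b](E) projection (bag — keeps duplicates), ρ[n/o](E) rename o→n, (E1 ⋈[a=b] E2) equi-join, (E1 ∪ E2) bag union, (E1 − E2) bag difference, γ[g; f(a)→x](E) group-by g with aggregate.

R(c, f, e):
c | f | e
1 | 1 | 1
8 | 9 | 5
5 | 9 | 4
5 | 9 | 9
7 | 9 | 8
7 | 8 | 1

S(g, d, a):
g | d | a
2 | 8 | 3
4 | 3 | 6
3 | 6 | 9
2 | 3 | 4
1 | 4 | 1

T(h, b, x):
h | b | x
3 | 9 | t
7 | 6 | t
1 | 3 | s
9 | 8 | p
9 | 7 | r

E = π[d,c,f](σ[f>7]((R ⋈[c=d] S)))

σ filters on f, owned by the left side.
E' = π[d,c,f]((σ[f>7](R) ⋈[c=d] S))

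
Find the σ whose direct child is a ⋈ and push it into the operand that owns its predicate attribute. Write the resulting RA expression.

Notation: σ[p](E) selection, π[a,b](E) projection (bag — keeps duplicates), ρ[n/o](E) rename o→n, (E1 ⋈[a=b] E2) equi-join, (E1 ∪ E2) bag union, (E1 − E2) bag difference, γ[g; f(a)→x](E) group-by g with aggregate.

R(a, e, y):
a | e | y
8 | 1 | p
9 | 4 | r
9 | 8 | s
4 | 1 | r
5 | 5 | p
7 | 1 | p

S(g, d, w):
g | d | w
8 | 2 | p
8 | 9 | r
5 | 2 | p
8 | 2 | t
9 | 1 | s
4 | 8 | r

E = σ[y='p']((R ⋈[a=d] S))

σ filters on y, owned by the left side.
E' = (σ[y='p'](R) ⋈[a=d] S)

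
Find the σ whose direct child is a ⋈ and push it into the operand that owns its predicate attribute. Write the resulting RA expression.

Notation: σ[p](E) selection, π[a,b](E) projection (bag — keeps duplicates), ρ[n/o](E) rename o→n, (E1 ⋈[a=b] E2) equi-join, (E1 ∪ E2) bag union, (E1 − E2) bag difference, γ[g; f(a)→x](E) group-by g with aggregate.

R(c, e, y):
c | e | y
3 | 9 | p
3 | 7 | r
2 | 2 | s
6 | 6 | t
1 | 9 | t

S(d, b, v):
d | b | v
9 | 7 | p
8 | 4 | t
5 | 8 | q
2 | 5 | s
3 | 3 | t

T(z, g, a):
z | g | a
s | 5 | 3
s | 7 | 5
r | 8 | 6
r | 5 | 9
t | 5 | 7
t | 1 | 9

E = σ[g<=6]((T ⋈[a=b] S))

σ filters on g, owned by the left side.
E' = (σ[g<=6](T) ⋈[a=b] S)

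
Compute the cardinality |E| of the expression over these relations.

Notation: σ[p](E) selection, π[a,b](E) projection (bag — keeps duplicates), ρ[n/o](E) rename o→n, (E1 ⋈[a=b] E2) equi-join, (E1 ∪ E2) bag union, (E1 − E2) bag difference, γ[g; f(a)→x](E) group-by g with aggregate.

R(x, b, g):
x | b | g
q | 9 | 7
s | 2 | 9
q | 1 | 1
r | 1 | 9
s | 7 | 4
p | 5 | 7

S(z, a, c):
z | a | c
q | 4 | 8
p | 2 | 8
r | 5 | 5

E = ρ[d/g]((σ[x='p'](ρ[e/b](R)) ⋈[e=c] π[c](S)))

Subexpression sizes:
  R → 6
  ρ[e/b](R) → 6
  σ[x='p'](ρ[e/b](R)) → 1
  S → 3
  π[c](S) → 3
  (σ[x='p'](ρ[e/b](R)) ⋈[e=c] π[c](S)) → 1
  ρ[d/g]((σ[x='p'](ρ[e/b](R)) ⋈[e=c] π[c](S))) → 1

|E| = 1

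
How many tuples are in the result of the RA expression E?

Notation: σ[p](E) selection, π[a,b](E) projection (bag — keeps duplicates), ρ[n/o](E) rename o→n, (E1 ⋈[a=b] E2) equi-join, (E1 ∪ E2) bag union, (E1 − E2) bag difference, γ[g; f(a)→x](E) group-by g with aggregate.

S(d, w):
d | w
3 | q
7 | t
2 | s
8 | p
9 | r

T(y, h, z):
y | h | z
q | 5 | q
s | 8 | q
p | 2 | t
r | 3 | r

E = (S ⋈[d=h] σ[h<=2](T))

Stepwise |·|:
  S → 5
  T → 4
  σ[h<=2](T) → 1
  (S ⋈[d=h] σ[h<=2](T)) → 1

|E| = 1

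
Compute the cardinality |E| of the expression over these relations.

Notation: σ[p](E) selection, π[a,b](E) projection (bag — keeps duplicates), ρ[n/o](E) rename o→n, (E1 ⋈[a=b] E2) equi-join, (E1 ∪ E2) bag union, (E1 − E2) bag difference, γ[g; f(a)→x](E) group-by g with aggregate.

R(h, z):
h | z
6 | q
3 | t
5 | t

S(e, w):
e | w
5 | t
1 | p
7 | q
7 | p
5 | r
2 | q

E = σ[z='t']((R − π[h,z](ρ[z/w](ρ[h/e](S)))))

Subexpression sizes:
  R → 3
  S → 6
  ρ[h/e](S) → 6
  ρ[z/w](ρ[h/e](S)) → 6
  π[h,z](ρ[z/w](ρ[h/e](S))) → 6
  (R − π[h,z](ρ[z/w](ρ[h/e](S)))) → 2
  σ[z='t']((R − π[h,z](ρ[z/w](ρ[h/e](S))))) → 1

|E| = 1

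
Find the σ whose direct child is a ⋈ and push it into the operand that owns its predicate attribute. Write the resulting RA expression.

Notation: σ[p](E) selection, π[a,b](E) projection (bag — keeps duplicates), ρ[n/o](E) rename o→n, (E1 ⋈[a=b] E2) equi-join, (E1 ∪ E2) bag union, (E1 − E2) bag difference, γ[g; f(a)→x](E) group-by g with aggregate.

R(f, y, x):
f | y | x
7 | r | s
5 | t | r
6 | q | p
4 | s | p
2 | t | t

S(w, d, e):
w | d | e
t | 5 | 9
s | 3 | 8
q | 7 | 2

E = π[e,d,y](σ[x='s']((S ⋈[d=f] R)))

σ filters on x, owned by the right side.
E' = π[e,d,y]((S ⋈[d=f] σ[x='s'](R)))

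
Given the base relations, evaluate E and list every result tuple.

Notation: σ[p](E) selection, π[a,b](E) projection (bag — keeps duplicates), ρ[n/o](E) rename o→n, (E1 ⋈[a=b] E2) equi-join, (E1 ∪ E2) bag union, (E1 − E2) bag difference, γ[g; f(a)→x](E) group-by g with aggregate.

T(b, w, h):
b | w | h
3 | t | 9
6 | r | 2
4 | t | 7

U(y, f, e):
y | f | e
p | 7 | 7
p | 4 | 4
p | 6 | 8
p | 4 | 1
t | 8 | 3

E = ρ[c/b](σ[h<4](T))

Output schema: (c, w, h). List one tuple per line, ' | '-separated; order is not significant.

Per-node cardinality:
  T → 3
  σ[h<4](T) → 1
  ρ[c/b](σ[h<4](T)) → 1

== RESULT ==
c | w | h
6 | r | 2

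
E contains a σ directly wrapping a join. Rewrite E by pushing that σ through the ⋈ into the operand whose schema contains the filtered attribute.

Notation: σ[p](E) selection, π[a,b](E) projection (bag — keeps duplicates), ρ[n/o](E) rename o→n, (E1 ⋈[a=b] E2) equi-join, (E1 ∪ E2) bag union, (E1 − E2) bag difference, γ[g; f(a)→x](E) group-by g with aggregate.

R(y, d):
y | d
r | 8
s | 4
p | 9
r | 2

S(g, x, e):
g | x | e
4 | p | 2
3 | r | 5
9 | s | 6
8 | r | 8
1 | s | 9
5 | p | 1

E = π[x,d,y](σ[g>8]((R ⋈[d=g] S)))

σ filters on g, owned by the right side.
E' = π[x,d,y]((R ⋈[d=g] σ[g>8](S)))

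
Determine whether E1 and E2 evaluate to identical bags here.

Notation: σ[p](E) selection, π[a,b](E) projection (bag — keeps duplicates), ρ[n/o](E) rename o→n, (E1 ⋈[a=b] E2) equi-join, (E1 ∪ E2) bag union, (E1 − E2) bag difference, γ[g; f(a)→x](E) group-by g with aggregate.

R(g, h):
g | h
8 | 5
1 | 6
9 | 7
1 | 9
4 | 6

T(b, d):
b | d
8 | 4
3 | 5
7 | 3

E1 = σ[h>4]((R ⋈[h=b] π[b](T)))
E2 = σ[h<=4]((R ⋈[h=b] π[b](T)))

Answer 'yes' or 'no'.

E1 per-node cardinality:
  R → 5
  T → 3
  π[b](T) → 3
  (R ⋈[h=b] π[b](T)) → 1
  σ[h>4]((R ⋈[h=b] π[b](T))) → 1
E2 per-node cardinality:
  R → 5
  T → 3
  π[b](T) → 3
  (R ⋈[h=b] π[b](T)) → 1
  σ[h<=4]((R ⋈[h=b] π[b](T))) → 0

E1 result:
g | h | b
9 | 7 | 7
E2 result:
g | h | b
(0 rows)
Witness: (9, 7, 7) appears 1× in E1 but 0× in E2.

no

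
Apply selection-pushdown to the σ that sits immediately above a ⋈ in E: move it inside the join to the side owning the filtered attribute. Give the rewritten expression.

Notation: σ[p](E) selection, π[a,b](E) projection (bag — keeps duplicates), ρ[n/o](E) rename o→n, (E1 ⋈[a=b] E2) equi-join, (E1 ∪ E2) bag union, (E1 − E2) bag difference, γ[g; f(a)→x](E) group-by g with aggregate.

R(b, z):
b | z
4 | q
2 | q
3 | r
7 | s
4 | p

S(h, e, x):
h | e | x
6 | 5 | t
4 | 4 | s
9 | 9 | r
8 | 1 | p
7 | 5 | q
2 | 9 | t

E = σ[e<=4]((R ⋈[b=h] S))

σ filters on e, owned by the right side.
E' = (R ⋈[b=h] σ[e<=4](S))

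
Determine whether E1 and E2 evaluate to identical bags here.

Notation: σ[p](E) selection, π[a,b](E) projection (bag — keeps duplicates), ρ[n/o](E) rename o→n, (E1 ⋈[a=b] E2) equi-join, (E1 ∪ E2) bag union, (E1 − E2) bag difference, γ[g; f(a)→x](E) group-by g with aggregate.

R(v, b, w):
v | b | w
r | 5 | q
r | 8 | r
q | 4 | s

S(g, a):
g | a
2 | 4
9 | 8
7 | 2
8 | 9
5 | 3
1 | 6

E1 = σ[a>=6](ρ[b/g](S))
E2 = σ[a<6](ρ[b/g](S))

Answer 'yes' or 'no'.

E1 row counts bottom-up:
  S → 6
  ρ[b/g](S) → 6
  σ[a>=6](ρ[b/g](S)) → 3
E2 row counts bottom-up:
  S → 6
  ρ[b/g](S) → 6
  σ[a<6](ρ[b/g](S)) → 3

E1 result:
b | a
1 | 6
8 | 9
9 | 8
E2 result:
b | a
2 | 4
5 | 3
7 | 2
Witness: (2, 4) appears 0× in E1 but 1× in E2.

no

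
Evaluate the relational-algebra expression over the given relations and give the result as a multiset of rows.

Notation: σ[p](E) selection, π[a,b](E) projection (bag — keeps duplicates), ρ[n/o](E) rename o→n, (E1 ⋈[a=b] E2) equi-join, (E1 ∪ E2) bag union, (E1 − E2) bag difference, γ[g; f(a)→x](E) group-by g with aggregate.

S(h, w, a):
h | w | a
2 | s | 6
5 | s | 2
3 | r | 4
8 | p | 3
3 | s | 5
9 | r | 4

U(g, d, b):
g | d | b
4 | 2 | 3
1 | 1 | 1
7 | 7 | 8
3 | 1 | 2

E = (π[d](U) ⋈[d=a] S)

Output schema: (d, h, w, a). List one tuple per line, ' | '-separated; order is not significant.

Stepwise |·|:
  U → 4
  π[d](U) → 4
  S → 6
  (π[d](U) ⋈[d=a] S) → 1

== RESULT ==
d | h | w | a
2 | 5 | s | 2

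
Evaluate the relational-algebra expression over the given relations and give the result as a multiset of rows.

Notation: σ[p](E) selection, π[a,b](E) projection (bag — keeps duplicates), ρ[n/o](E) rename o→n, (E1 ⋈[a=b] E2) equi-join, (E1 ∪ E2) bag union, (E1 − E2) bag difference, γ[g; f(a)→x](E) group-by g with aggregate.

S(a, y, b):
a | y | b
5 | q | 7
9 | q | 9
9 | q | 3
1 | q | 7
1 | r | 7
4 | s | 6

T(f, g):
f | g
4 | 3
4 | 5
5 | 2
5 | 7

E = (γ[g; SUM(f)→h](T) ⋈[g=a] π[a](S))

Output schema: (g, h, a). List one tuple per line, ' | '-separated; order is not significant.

Subexpression sizes:
  T → 4
  γ[g; SUM(f)→h](T) → 4
  S → 6
  π[a](S) → 6
  (γ[g; SUM(f)→h](T) ⋈[g=a] π[a](S)) → 1

== RESULT ==
g | h | a
5 | 4 | 5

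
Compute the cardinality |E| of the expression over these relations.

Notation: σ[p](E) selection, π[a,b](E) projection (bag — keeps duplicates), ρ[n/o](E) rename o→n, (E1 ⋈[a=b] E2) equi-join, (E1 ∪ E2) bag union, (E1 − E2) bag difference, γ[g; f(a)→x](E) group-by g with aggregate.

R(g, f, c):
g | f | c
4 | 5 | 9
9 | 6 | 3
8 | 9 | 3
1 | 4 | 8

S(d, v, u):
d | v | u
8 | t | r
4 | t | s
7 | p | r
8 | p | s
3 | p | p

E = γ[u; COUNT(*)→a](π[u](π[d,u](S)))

Row counts bottom-up:
  S → 5
  π[d,u](S) → 5
  π[u](π[d,u](S)) → 5
  γ[u; COUNT(*)→a](π[u](π[d,u](S))) → 3

|E| = 3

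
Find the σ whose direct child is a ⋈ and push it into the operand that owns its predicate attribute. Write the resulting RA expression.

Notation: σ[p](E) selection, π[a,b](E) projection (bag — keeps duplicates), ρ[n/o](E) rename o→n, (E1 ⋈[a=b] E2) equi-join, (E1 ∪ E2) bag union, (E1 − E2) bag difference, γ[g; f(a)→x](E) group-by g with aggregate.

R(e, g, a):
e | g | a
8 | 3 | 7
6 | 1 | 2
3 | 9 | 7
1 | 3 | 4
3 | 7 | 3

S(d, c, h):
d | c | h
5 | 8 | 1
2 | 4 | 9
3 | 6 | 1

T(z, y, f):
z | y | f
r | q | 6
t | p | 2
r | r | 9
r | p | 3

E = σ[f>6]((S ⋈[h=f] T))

σ filters on f, owned by the right side.
E' = (S ⋈[h=f] σ[f>6](T))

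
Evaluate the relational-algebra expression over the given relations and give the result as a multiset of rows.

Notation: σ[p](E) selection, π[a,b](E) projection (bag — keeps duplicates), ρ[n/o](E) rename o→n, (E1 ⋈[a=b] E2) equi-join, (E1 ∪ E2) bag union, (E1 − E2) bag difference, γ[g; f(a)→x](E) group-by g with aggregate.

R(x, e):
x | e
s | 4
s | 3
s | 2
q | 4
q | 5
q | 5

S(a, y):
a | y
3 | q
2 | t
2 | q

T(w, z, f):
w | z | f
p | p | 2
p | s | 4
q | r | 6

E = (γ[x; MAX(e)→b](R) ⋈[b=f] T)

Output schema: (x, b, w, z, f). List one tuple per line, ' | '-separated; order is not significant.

Stepwise |·|:
  R → 6
  γ[x; MAX(e)→b](R) → 2
  T → 3
  (γ[x; MAX(e)→b](R) ⋈[b=f] T) → 1

== RESULT ==
x | b | w | z | f
s | 4 | p | s | 4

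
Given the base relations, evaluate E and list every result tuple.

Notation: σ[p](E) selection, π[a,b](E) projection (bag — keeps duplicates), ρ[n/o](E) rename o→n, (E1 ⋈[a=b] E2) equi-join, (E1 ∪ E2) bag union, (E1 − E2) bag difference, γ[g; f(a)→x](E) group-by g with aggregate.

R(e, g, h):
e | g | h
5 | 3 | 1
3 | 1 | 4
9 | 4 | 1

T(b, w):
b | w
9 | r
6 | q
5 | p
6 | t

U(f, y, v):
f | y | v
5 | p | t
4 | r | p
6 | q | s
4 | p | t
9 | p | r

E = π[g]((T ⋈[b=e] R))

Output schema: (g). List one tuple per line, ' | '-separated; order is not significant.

Row counts bottom-up:
  T → 4
  R → 3
  (T ⋈[b=e] R) → 2
  π[g]((T ⋈[b=e] R)) → 2

== RESULT ==
g
3
4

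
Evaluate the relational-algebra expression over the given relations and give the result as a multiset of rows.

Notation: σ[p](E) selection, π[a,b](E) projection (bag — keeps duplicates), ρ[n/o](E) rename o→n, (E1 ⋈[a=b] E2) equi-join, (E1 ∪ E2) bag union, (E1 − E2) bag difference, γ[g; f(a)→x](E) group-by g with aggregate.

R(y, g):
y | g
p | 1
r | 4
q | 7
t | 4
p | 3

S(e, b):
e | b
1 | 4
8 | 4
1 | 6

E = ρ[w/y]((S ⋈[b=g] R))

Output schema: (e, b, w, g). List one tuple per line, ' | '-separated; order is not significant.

Per-node cardinality:
  S → 3
  R → 5
  (S ⋈[b=g] R) → 4
  ρ[w/y]((S ⋈[b=g] R)) → 4

== RESULT ==
e | b | w | g
1 | 4 | r | 4
1 | 4 | t | 4
8 | 4 | r | 4
8 | 4 | t | 4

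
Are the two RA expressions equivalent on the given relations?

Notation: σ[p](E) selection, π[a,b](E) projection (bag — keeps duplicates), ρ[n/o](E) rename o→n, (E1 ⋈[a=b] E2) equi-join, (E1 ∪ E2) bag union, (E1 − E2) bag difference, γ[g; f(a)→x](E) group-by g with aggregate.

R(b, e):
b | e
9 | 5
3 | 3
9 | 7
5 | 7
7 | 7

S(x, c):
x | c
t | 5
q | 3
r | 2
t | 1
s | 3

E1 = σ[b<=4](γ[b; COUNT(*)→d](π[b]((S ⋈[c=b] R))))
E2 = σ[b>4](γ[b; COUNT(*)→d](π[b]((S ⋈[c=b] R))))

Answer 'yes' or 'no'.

E1 row counts bottom-up:
  S → 5
  R → 5
  (S ⋈[c=b] R) → 3
  π[b]((S ⋈[c=b] R)) → 3
  γ[b; COUNT(*)→d](π[b]((S ⋈[c=b] R))) → 2
  σ[b<=4](γ[b; COUNT(*)→d](π[b]((S ⋈[c=b] R)))) → 1
E2 row counts bottom-up:
  S → 5
  R → 5
  (S ⋈[c=b] R) → 3
  π[b]((S ⋈[c=b] R)) → 3
  γ[b; COUNT(*)→d](π[b]((S ⋈[c=b] R))) → 2
  σ[b>4](γ[b; COUNT(*)→d](π[b]((S ⋈[c=b] R)))) → 1

E1 result:
b | d
3 | 2
E2 result:
b | d
5 | 1
Witness: (3, 2) appears 1× in E1 but 0× in E2.

no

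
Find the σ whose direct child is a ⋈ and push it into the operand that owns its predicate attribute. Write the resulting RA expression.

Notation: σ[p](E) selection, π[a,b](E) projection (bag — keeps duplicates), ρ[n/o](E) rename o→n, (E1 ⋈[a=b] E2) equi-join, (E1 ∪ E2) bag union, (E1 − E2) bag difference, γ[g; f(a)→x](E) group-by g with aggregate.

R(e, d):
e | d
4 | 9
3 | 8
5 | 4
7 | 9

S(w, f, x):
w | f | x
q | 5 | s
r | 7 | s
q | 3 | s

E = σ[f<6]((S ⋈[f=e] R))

σ filters on f, owned by the left side.
E' = (σ[f<6](S) ⋈[f=e] R)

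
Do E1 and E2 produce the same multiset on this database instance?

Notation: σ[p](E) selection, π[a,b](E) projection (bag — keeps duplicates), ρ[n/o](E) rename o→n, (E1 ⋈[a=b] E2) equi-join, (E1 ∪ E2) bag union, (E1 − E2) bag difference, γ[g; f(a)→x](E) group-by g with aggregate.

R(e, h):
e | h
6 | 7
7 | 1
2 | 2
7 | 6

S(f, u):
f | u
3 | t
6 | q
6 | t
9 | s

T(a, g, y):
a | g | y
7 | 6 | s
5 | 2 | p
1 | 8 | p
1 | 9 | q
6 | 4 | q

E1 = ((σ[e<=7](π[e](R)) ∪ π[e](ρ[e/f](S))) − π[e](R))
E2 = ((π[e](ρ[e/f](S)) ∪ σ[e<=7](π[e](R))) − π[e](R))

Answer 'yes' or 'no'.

E1 per-node cardinality:
  R → 4
  π[e](R) → 4
  σ[e<=7](π[e](R)) → 4
  S → 4
  ρ[e/f](S) → 4
  π[e](ρ[e/f](S)) → 4
  (σ[e<=7](π[e](R)) ∪ π[e](ρ[e/f](S))) → 8
  R → 4
  π[e](R) → 4
  ((σ[e<=7](π[e](R)) ∪ π[e](ρ[e/f](S))) − π[e](R)) → 4
E2 per-node cardinality:
  S → 4
  ρ[e/f](S) → 4
  π[e](ρ[e/f](S)) → 4
  R → 4
  π[e](R) → 4
  σ[e<=7](π[e](R)) → 4
  (π[e](ρ[e/f](S)) ∪ σ[e<=7](π[e](R))) → 8
  R → 4
  π[e](R) → 4
  ((π[e](ρ[e/f](S)) ∪ σ[e<=7](π[e](R))) − π[e](R)) → 4

E1 and E2 produce the same multiset:
e
3
6
6
9

yes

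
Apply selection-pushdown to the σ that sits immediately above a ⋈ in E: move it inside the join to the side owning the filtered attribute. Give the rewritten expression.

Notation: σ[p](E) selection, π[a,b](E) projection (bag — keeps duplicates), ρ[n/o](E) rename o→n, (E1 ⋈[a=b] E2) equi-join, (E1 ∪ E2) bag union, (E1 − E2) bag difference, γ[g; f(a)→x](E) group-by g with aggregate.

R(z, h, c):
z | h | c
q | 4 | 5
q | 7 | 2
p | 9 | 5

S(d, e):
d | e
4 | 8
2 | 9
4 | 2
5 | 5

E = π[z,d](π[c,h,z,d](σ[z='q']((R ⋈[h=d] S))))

σ filters on z, owned by the left side.
E' = π[z,d](π[c,h,z,d]((σ[z='q'](R) ⋈[h=d] S)))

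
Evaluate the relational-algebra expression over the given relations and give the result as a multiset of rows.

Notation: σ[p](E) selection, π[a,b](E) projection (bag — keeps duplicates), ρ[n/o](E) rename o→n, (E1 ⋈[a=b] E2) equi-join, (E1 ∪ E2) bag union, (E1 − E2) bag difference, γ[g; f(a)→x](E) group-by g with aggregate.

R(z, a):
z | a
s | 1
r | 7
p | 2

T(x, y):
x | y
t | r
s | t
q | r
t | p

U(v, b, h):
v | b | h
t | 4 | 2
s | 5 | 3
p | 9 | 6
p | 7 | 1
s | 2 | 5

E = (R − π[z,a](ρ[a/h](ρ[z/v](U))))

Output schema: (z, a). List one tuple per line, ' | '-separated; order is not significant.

Row counts bottom-up:
  R → 3
  U → 5
  ρ[z/v](U) → 5
  ρ[a/h](ρ[z/v](U)) → 5
  π[z,a](ρ[a/h](ρ[z/v](U))) → 5
  (R − π[z,a](ρ[a/h](ρ[z/v](U)))) → 3

== RESULT ==
z | a
p | 2
r | 7
s | 1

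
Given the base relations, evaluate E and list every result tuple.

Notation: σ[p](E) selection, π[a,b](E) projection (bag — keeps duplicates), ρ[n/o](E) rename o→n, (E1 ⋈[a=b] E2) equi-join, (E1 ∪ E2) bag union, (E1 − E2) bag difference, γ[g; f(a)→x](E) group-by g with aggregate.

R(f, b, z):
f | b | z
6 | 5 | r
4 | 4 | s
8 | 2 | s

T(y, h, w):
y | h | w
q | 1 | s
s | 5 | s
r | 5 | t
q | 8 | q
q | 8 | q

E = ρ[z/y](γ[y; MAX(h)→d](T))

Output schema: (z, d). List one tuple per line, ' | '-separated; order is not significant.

Stepwise |·|:
  T → 5
  γ[y; MAX(h)→d](T) → 3
  ρ[z/y](γ[y; MAX(h)→d](T)) → 3

== RESULT ==
z | d
q | 8
r | 5
s | 5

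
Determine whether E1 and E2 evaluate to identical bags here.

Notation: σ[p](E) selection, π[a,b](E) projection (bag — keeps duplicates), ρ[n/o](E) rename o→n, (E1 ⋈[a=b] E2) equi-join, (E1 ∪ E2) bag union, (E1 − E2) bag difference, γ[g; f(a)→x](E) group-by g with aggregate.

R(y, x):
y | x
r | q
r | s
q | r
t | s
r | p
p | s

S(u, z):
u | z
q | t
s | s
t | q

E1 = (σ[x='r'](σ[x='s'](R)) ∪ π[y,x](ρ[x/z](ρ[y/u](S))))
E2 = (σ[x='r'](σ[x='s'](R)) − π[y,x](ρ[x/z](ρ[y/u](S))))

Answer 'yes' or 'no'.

E1 subexpression sizes:
  R → 6
  σ[x='s'](R) → 3
  σ[x='r'](σ[x='s'](R)) → 0
  S → 3
  ρ[y/u](S) → 3
  ρ[x/z](ρ[y/u](S)) → 3
  π[y,x](ρ[x/z](ρ[y/u](S))) → 3
  (σ[x='r'](σ[x='s'](R)) ∪ π[y,x](ρ[x/z](ρ[y/u](S)))) → 3
E2 subexpression sizes:
  R → 6
  σ[x='s'](R) → 3
  σ[x='r'](σ[x='s'](R)) → 0
  S → 3
  ρ[y/u](S) → 3
  ρ[x/z](ρ[y/u](S)) → 3
  π[y,x](ρ[x/z](ρ[y/u](S))) → 3
  (σ[x='r'](σ[x='s'](R)) − π[y,x](ρ[x/z](ρ[y/u](S)))) → 0

E1 result:
y | x
q | t
s | s
t | q
E2 result:
y | x
(0 rows)
Witness: ('q', 't') appears 1× in E1 but 0× in E2.

no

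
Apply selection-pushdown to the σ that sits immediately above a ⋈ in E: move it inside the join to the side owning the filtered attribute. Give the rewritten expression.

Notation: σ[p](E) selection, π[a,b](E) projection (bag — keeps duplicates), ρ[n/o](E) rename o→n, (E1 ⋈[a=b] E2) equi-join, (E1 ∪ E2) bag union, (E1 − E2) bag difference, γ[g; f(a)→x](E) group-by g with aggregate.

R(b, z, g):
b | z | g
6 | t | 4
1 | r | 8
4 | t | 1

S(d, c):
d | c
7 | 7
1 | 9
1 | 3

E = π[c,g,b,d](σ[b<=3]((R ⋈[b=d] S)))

σ filters on b, owned by the left side.
E' = π[c,g,b,d]((σ[b<=3](R) ⋈[b=d] S))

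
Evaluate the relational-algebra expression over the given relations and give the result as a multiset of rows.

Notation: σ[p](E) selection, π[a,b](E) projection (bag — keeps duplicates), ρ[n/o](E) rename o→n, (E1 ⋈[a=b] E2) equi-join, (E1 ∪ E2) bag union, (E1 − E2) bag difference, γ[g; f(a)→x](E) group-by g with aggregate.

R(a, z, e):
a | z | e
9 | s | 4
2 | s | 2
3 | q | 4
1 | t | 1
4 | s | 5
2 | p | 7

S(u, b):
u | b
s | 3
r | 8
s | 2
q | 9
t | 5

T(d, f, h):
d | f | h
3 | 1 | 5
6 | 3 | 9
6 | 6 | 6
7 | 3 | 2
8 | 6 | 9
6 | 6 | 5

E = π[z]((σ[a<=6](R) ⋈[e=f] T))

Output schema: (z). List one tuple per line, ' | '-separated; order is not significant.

Stepwise |·|:
  R → 6
  σ[a<=6](R) → 5
  T → 6
  (σ[a<=6](R) ⋈[e=f] T) → 1
  π[z]((σ[a<=6](R) ⋈[e=f] T)) → 1

== RESULT ==
z
t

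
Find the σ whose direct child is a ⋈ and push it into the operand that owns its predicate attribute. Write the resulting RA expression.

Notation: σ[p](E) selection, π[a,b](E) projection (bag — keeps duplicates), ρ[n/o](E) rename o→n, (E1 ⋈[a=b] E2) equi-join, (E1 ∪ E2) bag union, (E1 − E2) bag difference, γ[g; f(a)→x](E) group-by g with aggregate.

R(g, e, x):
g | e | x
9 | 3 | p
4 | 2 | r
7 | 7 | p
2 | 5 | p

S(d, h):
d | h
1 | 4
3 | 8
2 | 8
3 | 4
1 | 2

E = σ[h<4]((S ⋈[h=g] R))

σ filters on h, owned by the left side.
E' = (σ[h<4](S) ⋈[h=g] R)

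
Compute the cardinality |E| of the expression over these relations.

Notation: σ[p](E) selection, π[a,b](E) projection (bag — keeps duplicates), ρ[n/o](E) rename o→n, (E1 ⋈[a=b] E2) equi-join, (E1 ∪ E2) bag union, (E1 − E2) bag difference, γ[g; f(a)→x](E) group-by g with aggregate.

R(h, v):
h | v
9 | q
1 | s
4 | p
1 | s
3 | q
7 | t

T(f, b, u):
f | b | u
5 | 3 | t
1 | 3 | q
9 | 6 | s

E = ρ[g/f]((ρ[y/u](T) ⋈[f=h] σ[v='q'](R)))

Subexpression sizes:
  T → 3
  ρ[y/u](T) → 3
  R → 6
  σ[v='q'](R) → 2
  (ρ[y/u](T) ⋈[f=h] σ[v='q'](R)) → 1
  ρ[g/f]((ρ[y/u](T) ⋈[f=h] σ[v='q'](R))) → 1

|E| = 1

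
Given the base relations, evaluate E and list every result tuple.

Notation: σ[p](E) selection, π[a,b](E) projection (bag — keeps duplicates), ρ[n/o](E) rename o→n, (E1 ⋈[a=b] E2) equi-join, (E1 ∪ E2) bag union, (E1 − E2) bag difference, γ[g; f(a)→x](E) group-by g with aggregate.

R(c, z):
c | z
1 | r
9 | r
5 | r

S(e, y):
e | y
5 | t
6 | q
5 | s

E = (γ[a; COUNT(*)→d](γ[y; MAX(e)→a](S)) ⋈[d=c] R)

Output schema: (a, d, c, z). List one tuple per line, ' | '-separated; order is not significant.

Per-node cardinality:
  S → 3
  γ[y; MAX(e)→a](S) → 3
  γ[a; COUNT(*)→d](γ[y; MAX(e)→a](S)) → 2
  R → 3
  (γ[a; COUNT(*)→d](γ[y; MAX(e)→a](S)) ⋈[d=c] R) → 1

== RESULT ==
a | d | c | z
6 | 1 | 1 | r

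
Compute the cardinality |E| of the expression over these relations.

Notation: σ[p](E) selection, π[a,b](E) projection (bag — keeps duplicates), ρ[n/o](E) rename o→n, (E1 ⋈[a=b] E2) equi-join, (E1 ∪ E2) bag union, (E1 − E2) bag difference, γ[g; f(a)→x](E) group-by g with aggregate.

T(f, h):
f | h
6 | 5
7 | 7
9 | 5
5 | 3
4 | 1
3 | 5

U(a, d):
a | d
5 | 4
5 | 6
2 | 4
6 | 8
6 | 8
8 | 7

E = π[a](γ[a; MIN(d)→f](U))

Per-node cardinality:
  U → 6
  γ[a; MIN(d)→f](U) → 4
  π[a](γ[a; MIN(d)→f](U)) → 4

|E| = 4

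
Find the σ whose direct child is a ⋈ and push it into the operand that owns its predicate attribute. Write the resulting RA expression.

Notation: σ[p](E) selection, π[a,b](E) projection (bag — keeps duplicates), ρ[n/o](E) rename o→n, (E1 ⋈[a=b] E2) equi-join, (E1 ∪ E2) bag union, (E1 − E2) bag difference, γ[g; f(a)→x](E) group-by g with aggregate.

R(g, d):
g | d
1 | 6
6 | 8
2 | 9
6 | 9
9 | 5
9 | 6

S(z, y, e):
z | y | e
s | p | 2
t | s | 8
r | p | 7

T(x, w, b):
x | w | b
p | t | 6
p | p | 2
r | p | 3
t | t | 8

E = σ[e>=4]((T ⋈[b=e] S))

σ filters on e, owned by the right side.
E' = (T ⋈[b=e] σ[e>=4](S))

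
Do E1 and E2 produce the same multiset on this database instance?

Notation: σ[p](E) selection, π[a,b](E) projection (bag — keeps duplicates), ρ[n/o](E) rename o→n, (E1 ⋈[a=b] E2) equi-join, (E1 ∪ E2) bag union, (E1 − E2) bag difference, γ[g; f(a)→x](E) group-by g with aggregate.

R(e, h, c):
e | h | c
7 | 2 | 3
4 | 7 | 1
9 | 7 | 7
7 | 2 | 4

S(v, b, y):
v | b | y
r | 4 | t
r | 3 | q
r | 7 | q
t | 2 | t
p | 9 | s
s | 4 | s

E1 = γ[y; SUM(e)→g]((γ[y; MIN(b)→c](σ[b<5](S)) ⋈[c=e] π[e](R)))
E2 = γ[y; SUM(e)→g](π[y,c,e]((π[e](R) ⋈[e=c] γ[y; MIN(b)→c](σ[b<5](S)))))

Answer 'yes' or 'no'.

E1 subexpression sizes:
  S → 6
  σ[b<5](S) → 4
  γ[y; MIN(b)→c](σ[b<5](S)) → 3
  R → 4
  π[e](R) → 4
  (γ[y; MIN(b)→c](σ[b<5](S)) ⋈[c=e] π[e](R)) → 1
  γ[y; SUM(e)→g]((γ[y; MIN(b)→c](σ[b<5](S)) ⋈[c=e] π[e](R))) → 1
E2 subexpression sizes:
  R → 4
  π[e](R) → 4
  S → 6
  σ[b<5](S) → 4
  γ[y; MIN(b)→c](σ[b<5](S)) → 3
  (π[e](R) ⋈[e=c] γ[y; MIN(b)→c](σ[b<5](S))) → 1
  π[y,c,e]((π[e](R) ⋈[e=c] γ[y; MIN(b)→c](σ[b<5](S)))) → 1
  γ[y; SUM(e)→g](π[y,c,e]((π[e](R) ⋈[e=c] γ[y; MIN(b)→c](σ[b<5](S))))) → 1

E1 and E2 produce the same multiset:
y | g
s | 4

yes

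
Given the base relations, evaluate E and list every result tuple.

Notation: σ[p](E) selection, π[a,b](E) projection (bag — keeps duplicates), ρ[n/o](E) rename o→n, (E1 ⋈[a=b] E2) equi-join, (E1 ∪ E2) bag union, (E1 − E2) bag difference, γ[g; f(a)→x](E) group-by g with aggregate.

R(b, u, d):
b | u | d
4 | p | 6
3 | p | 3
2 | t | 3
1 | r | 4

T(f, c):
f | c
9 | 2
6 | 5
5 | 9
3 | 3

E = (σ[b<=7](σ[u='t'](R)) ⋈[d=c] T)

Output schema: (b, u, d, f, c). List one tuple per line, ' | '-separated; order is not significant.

Stepwise |·|:
  R → 4
  σ[u='t'](R) → 1
  σ[b<=7](σ[u='t'](R)) → 1
  T → 4
  (σ[b<=7](σ[u='t'](R)) ⋈[d=c] T) → 1

== RESULT ==
b | u | d | f | c
2 | t | 3 | 3 | 3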